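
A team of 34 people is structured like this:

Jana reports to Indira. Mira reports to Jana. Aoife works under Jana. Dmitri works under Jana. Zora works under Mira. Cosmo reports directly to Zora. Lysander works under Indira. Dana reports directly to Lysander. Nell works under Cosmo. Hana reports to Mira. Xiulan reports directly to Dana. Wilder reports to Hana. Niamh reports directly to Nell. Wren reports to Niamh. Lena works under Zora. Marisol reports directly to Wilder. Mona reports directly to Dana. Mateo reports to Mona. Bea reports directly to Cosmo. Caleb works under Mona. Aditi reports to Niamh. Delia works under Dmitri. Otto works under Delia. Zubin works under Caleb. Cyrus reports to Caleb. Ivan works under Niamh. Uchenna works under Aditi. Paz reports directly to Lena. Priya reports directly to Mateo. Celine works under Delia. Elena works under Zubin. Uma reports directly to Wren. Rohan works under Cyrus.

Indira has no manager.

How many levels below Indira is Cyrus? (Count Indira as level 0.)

Chain from Cyrus up to Indira: Cyrus → Caleb → Mona → Dana → Lysander → Indira. That is 5 steps up, so Cyrus is 5 levels below Indira.

5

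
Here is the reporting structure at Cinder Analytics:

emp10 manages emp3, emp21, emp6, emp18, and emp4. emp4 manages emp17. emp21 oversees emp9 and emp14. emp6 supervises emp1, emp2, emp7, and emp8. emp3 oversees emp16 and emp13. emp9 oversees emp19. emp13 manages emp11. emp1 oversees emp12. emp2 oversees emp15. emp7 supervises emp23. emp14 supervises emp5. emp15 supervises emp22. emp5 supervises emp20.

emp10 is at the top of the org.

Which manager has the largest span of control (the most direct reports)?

emp10

Direct-report counts: emp10 has 5; emp3 has 2; emp13 has 1; emp6 has 4; emp7 has 1; emp2 has 1; emp15 has 1; emp1 has 1; emp21 has 2; emp14 has 1; emp5 has 1; emp9 has 1; emp4 has 1. The largest is 5, held by emp10.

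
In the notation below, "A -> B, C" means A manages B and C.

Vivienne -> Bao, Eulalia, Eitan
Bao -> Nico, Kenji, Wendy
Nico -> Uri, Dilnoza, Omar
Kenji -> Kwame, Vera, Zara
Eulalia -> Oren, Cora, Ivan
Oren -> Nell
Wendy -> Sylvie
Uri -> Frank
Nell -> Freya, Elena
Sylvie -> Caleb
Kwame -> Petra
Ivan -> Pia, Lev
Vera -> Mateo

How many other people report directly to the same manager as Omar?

Omar reports to Nico. Nico's other direct reports are Uri, Dilnoza — 2 peers.

2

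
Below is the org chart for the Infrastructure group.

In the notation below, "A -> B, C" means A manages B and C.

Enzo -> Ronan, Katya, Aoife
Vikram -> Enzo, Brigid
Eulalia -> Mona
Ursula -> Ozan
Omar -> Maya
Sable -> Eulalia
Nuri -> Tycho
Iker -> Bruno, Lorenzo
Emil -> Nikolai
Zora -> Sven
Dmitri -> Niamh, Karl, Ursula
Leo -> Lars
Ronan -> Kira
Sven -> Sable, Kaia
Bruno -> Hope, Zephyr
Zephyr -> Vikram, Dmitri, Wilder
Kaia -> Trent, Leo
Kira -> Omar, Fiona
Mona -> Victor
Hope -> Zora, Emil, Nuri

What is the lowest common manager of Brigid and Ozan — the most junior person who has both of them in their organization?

Zephyr

Brigid's chain of managers is Vikram, Zephyr, Bruno, Iker. Ozan's chain of managers is Ursula, Dmitri, Zephyr, Bruno, Iker. The first manager that appears in both chains is Zephyr.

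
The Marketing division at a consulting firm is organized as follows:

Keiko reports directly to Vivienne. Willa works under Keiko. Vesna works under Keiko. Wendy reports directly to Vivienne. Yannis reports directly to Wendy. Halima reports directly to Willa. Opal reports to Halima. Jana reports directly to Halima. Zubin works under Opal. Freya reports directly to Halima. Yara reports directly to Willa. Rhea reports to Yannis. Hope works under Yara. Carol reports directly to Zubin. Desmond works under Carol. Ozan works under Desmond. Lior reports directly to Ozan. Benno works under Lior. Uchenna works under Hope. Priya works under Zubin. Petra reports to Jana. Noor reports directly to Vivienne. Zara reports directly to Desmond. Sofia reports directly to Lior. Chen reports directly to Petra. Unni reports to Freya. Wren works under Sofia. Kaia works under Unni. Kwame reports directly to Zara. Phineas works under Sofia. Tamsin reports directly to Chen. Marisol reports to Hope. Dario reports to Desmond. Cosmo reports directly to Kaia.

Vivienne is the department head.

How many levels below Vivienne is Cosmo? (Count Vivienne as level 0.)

7

Chain from Cosmo up to Vivienne: Cosmo → Kaia → Unni → Freya → Halima → Willa → Keiko → Vivienne. That is 7 steps up, so Cosmo is 7 levels below Vivienne.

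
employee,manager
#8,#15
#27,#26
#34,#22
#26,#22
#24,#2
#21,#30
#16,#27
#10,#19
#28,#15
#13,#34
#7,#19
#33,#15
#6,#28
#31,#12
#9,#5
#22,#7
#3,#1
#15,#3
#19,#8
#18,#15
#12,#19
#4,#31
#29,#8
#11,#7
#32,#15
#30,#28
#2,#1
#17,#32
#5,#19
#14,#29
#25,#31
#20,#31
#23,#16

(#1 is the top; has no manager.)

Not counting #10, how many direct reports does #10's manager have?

3

#10 reports to #19. #19's other direct reports are #12, #7, #5 — 3 peers.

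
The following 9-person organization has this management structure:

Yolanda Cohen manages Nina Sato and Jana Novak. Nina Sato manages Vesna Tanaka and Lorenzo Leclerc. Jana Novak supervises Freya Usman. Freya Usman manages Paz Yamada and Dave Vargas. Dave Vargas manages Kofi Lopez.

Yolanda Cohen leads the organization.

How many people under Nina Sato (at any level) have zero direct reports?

2

The people in Nina Sato's organization with no one reporting to them are Lorenzo Leclerc, Vesna Tanaka. That is 2.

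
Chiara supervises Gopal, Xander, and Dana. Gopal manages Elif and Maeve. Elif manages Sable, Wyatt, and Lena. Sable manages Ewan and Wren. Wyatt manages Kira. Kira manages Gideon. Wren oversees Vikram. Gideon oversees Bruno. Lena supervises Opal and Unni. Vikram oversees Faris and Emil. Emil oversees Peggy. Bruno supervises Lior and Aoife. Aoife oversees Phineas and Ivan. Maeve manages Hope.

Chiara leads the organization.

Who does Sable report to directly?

Sable reports directly to Elif.

Elif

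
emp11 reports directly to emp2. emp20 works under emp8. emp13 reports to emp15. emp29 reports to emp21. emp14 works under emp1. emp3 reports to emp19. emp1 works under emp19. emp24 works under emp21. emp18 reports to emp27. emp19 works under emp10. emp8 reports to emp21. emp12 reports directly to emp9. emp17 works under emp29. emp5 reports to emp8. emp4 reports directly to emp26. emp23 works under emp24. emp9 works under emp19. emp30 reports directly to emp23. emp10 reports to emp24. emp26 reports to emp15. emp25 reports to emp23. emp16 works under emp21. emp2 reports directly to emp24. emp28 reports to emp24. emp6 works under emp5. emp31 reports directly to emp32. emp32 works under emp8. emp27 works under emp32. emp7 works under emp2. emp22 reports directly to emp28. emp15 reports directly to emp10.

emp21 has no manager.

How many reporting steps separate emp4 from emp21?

5

Chain from emp4 up to emp21: emp4 → emp26 → emp15 → emp10 → emp24 → emp21. That is 5 steps up, so emp4 is 5 levels below emp21.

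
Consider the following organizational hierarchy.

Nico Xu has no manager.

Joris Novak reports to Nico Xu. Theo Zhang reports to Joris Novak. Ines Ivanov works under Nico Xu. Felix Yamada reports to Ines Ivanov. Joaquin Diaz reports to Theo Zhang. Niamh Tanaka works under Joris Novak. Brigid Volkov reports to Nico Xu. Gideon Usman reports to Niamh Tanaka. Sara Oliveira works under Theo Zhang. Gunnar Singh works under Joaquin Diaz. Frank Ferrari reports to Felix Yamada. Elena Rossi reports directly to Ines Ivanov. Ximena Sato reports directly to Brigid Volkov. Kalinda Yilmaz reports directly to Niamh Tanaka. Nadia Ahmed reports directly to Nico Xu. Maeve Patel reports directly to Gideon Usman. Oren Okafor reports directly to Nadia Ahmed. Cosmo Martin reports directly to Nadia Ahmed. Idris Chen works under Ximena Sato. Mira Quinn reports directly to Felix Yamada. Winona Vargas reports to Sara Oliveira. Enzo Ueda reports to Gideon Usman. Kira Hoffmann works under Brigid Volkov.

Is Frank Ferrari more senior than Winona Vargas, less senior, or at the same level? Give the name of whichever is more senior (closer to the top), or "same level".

Frank Ferrari is 3 levels below Nico Xu; Winona Vargas is 4. Frank Ferrari is higher.

Frank Ferrari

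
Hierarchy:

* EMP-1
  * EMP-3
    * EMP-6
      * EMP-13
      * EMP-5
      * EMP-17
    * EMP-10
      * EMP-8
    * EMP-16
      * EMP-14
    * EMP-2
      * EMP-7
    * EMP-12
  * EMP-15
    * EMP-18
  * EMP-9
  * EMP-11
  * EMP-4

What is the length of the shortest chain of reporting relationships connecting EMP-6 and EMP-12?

2

EMP-6 is 1 level below EMP-3, and EMP-12 is 1 level below EMP-3 (their lowest common manager). The shortest path runs up from EMP-6 to EMP-3 and back down to EMP-12: 1 + 1 = 2 links.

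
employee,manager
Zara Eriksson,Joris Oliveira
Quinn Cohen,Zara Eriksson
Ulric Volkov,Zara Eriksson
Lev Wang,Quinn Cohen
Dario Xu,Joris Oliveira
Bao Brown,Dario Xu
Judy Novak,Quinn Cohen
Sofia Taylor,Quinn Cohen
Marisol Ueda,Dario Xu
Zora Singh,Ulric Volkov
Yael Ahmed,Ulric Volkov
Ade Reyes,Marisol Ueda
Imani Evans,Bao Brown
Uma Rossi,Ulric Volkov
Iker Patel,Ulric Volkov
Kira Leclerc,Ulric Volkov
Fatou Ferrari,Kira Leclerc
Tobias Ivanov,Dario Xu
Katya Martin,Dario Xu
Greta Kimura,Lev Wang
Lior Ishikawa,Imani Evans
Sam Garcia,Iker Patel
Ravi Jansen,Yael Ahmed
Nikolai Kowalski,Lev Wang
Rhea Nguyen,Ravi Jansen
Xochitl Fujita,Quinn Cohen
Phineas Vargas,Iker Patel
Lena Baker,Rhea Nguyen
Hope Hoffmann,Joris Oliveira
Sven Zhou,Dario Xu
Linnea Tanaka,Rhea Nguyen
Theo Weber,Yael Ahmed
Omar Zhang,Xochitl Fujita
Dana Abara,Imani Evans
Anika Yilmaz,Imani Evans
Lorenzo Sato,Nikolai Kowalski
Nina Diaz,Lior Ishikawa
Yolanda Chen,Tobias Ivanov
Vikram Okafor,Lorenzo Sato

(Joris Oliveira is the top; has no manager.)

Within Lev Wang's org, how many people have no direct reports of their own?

2

The people in Lev Wang's organization with no one reporting to them are Vikram Okafor, Greta Kimura. That is 2.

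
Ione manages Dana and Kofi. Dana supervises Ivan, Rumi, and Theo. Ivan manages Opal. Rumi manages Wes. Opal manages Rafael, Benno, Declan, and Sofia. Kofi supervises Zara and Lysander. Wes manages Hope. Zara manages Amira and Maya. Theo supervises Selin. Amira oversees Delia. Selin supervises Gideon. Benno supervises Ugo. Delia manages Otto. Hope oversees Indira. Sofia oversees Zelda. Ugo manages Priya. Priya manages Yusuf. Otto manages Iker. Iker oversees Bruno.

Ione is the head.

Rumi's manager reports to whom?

Rumi reports to Dana, and Dana reports to Ione. So Rumi's skip-level manager is Ione.

Ione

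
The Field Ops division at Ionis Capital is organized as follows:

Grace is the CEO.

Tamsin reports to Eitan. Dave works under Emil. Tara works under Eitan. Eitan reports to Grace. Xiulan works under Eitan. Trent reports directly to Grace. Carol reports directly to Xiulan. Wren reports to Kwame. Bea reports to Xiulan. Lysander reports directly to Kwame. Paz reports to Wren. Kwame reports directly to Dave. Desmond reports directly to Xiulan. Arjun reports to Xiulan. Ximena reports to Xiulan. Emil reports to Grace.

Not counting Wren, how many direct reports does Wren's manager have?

Wren reports to Kwame. Kwame's other direct reports are Lysander — 1 peer.

1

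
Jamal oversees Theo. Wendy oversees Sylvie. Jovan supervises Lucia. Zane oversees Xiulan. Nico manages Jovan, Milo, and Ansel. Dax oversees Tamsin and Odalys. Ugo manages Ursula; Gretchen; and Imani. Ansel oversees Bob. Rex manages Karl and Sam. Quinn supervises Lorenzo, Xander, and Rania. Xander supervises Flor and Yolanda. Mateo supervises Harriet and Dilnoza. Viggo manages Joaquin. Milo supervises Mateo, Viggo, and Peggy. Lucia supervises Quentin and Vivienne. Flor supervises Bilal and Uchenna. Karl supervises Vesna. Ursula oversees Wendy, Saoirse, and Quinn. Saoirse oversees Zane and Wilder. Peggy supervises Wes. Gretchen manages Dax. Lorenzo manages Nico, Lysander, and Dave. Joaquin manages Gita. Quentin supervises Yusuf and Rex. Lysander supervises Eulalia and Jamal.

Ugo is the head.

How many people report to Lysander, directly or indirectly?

Lysander directly manages Eulalia, Jamal. Eulalia has no reports. Under Jamal: Theo (1). So Lysander's organization is 2 direct reports plus everyone under them: 1 + 2 = 3.

3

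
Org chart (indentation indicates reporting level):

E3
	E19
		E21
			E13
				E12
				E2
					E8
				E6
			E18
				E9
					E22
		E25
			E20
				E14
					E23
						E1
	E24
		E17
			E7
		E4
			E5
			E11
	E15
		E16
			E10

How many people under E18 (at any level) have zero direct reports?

1

The only person in E18's organization with no one reporting to them is E22. That is 1.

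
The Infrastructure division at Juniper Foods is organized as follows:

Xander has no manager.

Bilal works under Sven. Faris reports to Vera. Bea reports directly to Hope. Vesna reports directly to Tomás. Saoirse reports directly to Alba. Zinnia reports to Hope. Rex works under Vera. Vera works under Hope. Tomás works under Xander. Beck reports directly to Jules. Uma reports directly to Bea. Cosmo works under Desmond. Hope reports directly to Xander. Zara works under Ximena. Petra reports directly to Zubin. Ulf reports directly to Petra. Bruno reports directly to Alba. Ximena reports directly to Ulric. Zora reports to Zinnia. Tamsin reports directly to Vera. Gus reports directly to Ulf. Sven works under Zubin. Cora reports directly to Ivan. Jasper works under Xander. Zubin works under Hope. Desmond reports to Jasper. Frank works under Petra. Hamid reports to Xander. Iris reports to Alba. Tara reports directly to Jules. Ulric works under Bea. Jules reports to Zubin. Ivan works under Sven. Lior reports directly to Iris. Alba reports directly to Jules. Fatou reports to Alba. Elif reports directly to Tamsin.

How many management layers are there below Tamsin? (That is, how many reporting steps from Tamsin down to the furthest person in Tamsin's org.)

1

The longest chain under Tamsin runs Tamsin → Elif, which is 1 level below Tamsin.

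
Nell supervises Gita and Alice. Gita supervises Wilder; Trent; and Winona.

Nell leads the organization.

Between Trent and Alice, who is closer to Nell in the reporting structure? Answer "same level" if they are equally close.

Alice

Trent is 2 levels below Nell; Alice is 1. Alice is higher.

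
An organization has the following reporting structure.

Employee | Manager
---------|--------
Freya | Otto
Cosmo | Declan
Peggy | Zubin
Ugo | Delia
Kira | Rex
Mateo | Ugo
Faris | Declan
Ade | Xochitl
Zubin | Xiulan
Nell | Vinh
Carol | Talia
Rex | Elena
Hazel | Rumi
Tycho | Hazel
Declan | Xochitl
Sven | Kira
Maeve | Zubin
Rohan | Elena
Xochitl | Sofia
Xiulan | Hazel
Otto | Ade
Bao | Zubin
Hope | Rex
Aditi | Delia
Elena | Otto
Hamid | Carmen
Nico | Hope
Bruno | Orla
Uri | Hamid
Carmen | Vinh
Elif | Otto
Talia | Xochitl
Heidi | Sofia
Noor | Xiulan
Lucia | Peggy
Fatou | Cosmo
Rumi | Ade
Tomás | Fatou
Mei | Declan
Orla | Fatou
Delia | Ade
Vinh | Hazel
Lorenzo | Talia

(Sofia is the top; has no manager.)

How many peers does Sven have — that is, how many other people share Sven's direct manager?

Sven reports to Kira, and Kira has no other direct reports. Sven has 0 peers.

0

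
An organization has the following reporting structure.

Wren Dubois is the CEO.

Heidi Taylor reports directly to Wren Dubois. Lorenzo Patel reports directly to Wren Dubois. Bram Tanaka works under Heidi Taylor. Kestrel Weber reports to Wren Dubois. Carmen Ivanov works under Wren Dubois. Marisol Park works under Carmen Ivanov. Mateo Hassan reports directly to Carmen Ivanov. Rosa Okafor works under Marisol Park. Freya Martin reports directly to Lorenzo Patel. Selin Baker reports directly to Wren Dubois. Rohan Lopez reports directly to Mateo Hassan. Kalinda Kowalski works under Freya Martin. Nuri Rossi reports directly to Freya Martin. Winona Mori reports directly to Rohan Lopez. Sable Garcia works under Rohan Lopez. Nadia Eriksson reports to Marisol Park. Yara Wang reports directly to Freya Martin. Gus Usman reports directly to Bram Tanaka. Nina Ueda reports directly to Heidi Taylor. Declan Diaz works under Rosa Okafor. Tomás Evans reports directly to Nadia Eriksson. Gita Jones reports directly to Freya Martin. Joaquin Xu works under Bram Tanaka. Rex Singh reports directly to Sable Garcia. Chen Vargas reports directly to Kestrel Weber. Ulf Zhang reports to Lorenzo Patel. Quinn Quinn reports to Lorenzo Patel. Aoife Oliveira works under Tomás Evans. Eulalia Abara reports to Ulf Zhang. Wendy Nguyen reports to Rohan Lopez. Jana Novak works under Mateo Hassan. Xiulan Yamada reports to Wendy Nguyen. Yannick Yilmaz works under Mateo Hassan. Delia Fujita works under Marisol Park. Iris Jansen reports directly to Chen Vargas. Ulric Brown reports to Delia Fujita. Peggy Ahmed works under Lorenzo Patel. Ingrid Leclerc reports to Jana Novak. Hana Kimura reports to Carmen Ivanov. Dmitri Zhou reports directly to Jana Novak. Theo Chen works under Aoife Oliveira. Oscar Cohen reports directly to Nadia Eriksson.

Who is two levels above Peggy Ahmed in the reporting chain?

Wren Dubois

Peggy Ahmed reports to Lorenzo Patel, and Lorenzo Patel reports to Wren Dubois. So Peggy Ahmed's skip-level manager is Wren Dubois.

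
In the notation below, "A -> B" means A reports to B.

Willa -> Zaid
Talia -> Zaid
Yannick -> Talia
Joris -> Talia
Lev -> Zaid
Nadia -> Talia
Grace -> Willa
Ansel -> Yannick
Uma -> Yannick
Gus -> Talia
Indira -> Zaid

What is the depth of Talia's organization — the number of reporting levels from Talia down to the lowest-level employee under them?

2

The longest chain under Talia runs Talia → Yannick → Uma, which is 2 levels below Talia.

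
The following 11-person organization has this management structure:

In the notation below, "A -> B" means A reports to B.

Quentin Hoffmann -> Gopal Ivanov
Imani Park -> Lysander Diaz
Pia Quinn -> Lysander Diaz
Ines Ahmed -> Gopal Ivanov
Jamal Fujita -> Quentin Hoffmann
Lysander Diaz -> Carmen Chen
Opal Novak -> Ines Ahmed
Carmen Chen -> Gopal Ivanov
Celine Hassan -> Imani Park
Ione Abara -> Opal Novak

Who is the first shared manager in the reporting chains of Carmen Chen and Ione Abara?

Carmen Chen's chain of managers is Gopal Ivanov. Ione Abara's chain of managers is Opal Novak, Ines Ahmed, Gopal Ivanov. The first manager that appears in both chains is Gopal Ivanov.

Gopal Ivanov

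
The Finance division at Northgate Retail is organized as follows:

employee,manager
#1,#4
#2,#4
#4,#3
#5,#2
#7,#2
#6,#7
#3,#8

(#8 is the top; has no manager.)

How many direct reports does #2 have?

2

#2 directly manages #7, #5. That is 2 direct reports.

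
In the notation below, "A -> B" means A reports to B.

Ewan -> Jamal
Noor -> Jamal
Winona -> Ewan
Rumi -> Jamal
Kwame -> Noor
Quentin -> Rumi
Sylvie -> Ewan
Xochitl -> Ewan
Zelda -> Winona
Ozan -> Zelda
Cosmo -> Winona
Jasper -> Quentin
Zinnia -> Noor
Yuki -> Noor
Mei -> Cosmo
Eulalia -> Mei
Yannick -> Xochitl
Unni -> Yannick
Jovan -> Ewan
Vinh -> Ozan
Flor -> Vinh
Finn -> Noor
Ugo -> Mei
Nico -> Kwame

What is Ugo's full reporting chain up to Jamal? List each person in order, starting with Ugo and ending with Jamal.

Ugo reports to Mei. Mei reports to Cosmo. Cosmo reports to Winona. Winona reports to Ewan. Ewan reports to Jamal. Jamal is at the top.

Ugo -> Mei -> Cosmo -> Winona -> Ewan -> Jamal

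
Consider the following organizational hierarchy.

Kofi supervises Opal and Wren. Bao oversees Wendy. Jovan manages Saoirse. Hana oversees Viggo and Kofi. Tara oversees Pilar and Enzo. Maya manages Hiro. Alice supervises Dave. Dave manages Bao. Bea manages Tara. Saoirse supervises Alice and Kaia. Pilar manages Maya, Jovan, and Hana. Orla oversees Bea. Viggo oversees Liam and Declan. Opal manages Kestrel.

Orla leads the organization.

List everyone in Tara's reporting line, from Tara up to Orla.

Tara -> Bea -> Orla

Tara reports to Bea. Bea reports to Orla. Orla is at the top.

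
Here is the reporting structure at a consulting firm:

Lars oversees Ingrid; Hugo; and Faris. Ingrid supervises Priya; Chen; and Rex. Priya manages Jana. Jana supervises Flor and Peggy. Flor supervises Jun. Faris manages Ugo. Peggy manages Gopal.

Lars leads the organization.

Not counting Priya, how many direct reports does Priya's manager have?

Priya reports to Ingrid. Ingrid's other direct reports are Chen, Rex — 2 peers.

2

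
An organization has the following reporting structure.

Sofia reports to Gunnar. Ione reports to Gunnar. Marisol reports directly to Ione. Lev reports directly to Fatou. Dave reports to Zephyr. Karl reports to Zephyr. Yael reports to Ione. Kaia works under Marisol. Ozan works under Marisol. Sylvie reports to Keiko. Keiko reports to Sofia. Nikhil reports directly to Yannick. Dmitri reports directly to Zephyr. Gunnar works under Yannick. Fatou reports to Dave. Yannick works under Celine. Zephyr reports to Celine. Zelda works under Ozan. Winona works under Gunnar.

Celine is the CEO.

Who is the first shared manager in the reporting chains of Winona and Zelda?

Winona's chain of managers is Gunnar, Yannick, Celine. Zelda's chain of managers is Ozan, Marisol, Ione, Gunnar, Yannick, Celine. The first manager that appears in both chains is Gunnar.

Gunnar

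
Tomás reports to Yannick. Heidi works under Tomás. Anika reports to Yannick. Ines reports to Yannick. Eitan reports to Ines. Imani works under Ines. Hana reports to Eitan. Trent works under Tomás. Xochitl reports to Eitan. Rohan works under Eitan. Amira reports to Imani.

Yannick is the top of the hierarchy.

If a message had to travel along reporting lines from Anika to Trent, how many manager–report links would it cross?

Anika is 1 level below Yannick, and Trent is 2 levels below Yannick (their lowest common manager). The shortest path runs up from Anika to Yannick and back down to Trent: 1 + 2 = 3 links.

3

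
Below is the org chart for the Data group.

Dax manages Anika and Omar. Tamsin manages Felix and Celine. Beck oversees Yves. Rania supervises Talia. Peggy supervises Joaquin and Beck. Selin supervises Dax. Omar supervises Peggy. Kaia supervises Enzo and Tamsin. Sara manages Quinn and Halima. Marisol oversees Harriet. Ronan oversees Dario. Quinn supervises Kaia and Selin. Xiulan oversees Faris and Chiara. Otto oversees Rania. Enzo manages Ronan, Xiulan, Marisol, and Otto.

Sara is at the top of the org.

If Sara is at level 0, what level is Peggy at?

5

Chain from Peggy up to Sara: Peggy → Omar → Dax → Selin → Quinn → Sara. That is 5 steps up, so Peggy is 5 levels below Sara.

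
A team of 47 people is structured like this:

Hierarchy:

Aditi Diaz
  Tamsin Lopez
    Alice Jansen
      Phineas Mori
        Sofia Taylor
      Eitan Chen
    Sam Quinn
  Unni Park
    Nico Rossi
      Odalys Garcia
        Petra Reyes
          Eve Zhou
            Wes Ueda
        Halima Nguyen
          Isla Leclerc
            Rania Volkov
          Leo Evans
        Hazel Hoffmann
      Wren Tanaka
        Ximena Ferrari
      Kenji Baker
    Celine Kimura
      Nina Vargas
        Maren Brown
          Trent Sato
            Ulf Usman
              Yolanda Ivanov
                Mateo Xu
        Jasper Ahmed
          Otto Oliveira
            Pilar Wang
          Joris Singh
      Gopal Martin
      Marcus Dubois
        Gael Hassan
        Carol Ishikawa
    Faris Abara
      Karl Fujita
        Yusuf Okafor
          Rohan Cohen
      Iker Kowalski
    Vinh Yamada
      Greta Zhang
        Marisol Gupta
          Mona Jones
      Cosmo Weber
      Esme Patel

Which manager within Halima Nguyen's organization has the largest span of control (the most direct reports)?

Direct-report counts within Halima Nguyen's organization: Halima Nguyen has 2; Isla Leclerc has 1. The largest is 2, held by Halima Nguyen.

Halima Nguyen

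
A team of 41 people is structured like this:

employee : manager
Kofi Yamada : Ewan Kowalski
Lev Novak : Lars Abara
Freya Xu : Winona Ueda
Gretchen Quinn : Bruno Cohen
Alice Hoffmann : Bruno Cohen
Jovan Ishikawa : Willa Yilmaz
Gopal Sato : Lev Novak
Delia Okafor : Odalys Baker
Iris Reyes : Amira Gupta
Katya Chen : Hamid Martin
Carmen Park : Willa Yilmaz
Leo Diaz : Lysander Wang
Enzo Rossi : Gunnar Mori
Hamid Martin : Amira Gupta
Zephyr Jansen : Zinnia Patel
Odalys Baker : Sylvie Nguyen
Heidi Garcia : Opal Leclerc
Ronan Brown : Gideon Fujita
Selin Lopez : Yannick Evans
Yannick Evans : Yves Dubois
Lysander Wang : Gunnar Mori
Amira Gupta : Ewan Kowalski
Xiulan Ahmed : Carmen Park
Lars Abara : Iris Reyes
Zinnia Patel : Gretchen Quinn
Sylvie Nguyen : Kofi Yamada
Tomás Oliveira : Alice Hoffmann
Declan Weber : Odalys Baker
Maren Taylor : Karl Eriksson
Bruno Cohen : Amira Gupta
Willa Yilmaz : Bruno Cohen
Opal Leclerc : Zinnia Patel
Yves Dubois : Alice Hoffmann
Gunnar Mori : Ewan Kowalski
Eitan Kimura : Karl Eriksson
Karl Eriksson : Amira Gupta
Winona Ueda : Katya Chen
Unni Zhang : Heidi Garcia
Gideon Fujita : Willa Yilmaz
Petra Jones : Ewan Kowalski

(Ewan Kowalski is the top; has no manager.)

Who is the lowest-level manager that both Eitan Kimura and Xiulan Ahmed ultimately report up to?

Amira Gupta

Eitan Kimura's chain of managers is Karl Eriksson, Amira Gupta, Ewan Kowalski. Xiulan Ahmed's chain of managers is Carmen Park, Willa Yilmaz, Bruno Cohen, Amira Gupta, Ewan Kowalski. The first manager that appears in both chains is Amira Gupta.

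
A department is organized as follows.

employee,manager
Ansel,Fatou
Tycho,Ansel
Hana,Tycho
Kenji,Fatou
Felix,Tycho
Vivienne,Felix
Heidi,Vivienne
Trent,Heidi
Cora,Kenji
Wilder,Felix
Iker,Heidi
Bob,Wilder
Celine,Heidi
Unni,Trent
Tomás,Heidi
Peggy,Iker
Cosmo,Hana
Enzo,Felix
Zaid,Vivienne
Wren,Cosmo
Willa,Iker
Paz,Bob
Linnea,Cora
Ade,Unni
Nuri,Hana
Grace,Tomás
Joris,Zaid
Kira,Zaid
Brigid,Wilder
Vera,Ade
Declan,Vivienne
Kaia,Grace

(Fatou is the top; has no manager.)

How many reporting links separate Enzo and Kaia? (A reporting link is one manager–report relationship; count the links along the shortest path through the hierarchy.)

Enzo is 1 level below Felix, and Kaia is 5 levels below Felix (their lowest common manager). The shortest path runs up from Enzo to Felix and back down to Kaia: 1 + 5 = 6 links.

6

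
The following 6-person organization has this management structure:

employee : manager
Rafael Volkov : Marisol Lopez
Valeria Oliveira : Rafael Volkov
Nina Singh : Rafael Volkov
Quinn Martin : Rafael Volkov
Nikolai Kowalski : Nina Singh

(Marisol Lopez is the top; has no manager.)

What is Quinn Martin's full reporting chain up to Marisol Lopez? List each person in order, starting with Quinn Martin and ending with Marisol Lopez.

Quinn Martin reports to Rafael Volkov. Rafael Volkov reports to Marisol Lopez. Marisol Lopez is at the top.

Quinn Martin -> Rafael Volkov -> Marisol Lopez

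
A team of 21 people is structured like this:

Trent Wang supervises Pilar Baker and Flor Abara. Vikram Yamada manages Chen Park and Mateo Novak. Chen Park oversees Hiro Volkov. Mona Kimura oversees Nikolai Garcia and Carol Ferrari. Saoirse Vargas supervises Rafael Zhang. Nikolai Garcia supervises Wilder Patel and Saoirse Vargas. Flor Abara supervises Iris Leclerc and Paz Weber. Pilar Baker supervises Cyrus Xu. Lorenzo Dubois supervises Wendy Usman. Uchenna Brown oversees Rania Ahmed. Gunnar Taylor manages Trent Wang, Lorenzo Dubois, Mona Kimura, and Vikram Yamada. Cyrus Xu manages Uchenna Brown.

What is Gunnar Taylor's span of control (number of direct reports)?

Gunnar Taylor directly manages Trent Wang, Lorenzo Dubois, Mona Kimura, Vikram Yamada. That is 4 direct reports.

4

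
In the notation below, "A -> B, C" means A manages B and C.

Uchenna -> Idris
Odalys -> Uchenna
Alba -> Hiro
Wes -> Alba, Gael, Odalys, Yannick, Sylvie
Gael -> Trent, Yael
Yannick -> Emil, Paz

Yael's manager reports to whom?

Wes

Yael reports to Gael, and Gael reports to Wes. So Yael's skip-level manager is Wes.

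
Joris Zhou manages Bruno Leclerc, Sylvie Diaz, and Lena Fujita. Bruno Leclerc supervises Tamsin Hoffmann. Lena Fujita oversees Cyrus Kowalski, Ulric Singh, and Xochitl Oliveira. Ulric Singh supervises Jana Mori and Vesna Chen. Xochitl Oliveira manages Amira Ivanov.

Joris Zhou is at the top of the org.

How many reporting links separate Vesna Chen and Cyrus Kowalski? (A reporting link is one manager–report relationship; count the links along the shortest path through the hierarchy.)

Vesna Chen is 2 levels below Lena Fujita, and Cyrus Kowalski is 1 level below Lena Fujita (their lowest common manager). The shortest path runs up from Vesna Chen to Lena Fujita and back down to Cyrus Kowalski: 2 + 1 = 3 links.

3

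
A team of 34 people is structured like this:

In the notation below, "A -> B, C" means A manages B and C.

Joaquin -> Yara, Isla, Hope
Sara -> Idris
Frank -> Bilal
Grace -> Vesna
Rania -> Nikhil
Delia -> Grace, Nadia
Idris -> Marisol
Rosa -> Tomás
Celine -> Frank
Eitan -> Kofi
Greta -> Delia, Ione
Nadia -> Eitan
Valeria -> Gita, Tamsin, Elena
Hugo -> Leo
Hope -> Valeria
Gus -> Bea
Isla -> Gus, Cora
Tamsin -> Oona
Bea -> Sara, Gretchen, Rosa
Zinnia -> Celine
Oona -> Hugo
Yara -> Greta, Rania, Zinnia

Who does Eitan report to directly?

Nadia

Eitan reports directly to Nadia.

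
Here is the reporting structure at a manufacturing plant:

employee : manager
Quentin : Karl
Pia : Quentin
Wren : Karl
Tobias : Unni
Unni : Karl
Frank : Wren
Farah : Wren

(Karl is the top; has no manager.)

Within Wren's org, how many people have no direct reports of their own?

The people in Wren's organization with no one reporting to them are Frank, Farah. That is 2.

2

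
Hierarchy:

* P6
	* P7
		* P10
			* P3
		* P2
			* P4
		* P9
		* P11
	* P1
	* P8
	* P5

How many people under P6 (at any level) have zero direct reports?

The people in P6's organization with no one reporting to them are P5, P8, P1, P11, P9, P4, P3. That is 7.

7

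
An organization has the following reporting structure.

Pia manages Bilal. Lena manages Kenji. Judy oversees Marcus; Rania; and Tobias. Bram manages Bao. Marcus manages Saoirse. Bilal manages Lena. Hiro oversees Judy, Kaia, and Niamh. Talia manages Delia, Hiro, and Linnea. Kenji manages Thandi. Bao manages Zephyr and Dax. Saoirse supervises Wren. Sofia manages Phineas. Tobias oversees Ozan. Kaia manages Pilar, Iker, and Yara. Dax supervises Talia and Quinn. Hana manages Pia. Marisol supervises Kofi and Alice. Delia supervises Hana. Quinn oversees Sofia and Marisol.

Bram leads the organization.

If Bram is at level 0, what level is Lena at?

Chain from Lena up to Bram: Lena → Bilal → Pia → Hana → Delia → Talia → Dax → Bao → Bram. That is 8 steps up, so Lena is 8 levels below Bram.

8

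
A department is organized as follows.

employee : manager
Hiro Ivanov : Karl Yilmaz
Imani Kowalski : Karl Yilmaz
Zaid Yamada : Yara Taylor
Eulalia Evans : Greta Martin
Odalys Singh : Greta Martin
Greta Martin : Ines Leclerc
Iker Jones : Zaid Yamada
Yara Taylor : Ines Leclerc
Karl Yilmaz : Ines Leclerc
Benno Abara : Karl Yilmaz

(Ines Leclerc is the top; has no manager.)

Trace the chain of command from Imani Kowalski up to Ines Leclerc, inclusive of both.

Imani Kowalski reports to Karl Yilmaz. Karl Yilmaz reports to Ines Leclerc. Ines Leclerc is at the top.

Imani Kowalski -> Karl Yilmaz -> Ines Leclerc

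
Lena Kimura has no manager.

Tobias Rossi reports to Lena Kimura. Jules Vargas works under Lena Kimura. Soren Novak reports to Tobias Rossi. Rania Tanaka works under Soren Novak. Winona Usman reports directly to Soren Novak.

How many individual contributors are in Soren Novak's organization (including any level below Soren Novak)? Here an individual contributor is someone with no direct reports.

2

The people in Soren Novak's organization with no one reporting to them are Winona Usman, Rania Tanaka. That is 2.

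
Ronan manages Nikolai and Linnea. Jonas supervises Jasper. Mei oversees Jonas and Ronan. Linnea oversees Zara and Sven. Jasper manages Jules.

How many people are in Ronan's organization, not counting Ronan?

4

Ronan directly manages Linnea, Nikolai. Under Linnea: Zara, Sven (2). Nikolai has no reports. So Ronan's organization is 2 direct reports plus everyone under them: 3 + 1 = 4.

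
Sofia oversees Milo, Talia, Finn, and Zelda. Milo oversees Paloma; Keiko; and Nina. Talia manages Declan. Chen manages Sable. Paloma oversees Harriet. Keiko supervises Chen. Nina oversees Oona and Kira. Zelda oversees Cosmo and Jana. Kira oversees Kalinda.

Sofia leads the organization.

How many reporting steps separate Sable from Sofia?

Chain from Sable up to Sofia: Sable → Chen → Keiko → Milo → Sofia. That is 4 steps up, so Sable is 4 levels below Sofia.

4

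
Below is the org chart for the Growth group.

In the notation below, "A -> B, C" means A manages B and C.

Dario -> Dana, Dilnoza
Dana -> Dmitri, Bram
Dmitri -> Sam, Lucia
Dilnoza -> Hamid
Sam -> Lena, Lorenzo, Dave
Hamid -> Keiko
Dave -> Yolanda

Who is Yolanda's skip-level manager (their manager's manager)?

Sam

Yolanda reports to Dave, and Dave reports to Sam. So Yolanda's skip-level manager is Sam.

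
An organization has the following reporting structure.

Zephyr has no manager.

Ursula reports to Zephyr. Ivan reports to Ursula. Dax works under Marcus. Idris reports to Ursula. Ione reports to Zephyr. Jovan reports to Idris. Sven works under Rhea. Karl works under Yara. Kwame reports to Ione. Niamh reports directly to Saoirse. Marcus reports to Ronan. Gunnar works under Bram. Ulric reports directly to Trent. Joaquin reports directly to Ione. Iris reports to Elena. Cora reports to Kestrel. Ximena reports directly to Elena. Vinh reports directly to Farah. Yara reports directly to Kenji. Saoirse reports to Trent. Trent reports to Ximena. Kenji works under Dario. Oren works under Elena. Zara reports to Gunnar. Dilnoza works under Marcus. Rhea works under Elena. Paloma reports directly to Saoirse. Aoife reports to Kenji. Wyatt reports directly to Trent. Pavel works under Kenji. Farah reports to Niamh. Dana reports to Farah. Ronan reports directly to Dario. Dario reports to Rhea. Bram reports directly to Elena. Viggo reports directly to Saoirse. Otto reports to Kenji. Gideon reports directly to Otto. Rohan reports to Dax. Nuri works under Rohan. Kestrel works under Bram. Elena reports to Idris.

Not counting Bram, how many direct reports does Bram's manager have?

Bram reports to Elena. Elena's other direct reports are Oren, Rhea, Ximena, Iris — 4 peers.

4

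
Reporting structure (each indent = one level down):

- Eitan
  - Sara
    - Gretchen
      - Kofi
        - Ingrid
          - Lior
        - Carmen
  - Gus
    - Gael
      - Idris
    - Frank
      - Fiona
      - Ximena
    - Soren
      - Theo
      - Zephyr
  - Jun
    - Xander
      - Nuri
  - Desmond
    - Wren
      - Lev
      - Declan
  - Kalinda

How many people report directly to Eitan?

Eitan directly manages Sara, Gus, Jun, Desmond, Kalinda. That is 5 direct reports.

5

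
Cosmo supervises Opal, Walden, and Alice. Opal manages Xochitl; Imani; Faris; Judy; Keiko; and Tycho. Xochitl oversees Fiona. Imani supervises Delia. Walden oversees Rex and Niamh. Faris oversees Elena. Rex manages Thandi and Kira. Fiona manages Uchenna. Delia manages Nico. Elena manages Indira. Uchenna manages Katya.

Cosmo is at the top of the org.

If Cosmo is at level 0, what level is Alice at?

Chain from Alice up to Cosmo: Alice → Cosmo. That is 1 step up, so Alice is 1 level below Cosmo.

1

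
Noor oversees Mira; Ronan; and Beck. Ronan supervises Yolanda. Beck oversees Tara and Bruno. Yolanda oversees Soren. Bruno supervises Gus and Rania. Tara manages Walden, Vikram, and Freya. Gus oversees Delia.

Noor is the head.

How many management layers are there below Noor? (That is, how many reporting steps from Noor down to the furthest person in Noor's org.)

4

The longest chain under Noor runs Noor → Beck → Bruno → Gus → Delia, which is 4 levels below Noor.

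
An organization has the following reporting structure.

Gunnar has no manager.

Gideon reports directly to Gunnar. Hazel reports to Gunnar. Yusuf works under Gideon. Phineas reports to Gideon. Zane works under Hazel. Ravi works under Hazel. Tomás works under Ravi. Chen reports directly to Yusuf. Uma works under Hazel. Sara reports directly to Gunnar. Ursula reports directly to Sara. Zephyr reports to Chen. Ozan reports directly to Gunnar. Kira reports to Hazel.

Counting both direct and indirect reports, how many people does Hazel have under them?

5

Hazel directly manages Zane, Ravi, Uma, Kira. Zane has no reports. Under Ravi: Tomás (1). Uma has no reports. Kira has no reports. So Hazel's organization is 4 direct reports plus everyone under them: 1 + 2 + 1 + 1 = 5.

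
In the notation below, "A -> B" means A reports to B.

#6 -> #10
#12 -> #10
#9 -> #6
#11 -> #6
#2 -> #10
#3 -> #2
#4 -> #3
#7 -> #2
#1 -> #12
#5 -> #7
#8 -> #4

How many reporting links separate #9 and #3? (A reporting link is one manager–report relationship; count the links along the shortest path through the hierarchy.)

4

#9 is 2 levels below #10, and #3 is 2 levels below #10 (their lowest common manager). The shortest path runs up from #9 to #10 and back down to #3: 2 + 2 = 4 links.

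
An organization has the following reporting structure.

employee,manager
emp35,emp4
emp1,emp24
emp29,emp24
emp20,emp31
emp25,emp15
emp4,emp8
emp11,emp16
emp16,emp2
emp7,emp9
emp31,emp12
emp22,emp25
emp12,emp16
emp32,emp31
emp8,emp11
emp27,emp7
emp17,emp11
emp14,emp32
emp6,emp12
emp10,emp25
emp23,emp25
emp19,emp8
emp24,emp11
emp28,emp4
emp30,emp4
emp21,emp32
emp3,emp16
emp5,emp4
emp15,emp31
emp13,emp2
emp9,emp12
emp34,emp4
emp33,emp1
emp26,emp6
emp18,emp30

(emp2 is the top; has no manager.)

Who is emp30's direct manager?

emp30 reports directly to emp4.

emp4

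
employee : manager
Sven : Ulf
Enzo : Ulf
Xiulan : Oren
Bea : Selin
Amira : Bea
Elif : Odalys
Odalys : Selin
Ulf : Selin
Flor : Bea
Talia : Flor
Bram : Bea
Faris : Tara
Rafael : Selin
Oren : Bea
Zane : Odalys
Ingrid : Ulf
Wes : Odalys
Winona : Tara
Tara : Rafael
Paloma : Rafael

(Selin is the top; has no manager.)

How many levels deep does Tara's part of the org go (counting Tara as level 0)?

1

The longest chain under Tara runs Tara → Faris, which is 1 level below Tara.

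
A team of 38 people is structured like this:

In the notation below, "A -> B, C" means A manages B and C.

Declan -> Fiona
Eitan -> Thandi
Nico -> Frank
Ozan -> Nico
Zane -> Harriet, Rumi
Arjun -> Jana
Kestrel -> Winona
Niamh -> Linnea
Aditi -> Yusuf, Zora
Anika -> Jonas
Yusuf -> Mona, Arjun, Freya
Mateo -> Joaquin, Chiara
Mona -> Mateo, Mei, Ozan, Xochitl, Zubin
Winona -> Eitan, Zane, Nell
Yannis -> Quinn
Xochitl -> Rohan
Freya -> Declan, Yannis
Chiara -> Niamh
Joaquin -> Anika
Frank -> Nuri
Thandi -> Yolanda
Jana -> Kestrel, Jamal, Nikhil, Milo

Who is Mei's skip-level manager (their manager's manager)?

Mei reports to Mona, and Mona reports to Yusuf. So Mei's skip-level manager is Yusuf.

Yusuf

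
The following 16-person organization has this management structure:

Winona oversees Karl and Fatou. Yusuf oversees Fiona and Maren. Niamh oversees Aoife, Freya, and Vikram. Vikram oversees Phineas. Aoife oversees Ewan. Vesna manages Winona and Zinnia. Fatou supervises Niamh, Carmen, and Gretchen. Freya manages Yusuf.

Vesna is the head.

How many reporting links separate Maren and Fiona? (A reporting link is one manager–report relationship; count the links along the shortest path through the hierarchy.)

2

Maren is 1 level below Yusuf, and Fiona is 1 level below Yusuf (their lowest common manager). The shortest path runs up from Maren to Yusuf and back down to Fiona: 1 + 1 = 2 links.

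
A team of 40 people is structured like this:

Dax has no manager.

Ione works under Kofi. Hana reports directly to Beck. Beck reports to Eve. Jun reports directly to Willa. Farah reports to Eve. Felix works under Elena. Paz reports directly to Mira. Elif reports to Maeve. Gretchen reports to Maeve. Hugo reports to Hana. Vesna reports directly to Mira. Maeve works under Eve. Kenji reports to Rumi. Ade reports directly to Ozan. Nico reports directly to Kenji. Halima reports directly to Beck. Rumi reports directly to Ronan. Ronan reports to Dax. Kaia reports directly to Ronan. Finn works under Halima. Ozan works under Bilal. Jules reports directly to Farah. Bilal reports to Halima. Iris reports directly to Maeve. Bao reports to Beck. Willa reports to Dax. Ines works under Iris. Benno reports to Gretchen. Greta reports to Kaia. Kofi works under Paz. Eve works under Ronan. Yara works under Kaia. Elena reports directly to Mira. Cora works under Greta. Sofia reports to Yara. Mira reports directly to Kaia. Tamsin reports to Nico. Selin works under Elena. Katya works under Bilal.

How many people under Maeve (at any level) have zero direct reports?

The people in Maeve's organization with no one reporting to them are Elif, Benno, Ines. That is 3.

3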